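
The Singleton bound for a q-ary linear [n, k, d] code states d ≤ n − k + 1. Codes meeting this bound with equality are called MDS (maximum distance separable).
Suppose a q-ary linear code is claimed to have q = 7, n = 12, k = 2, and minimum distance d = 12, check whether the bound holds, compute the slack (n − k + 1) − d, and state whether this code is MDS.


Singleton RHS = n − k + 1 = 11, slack = -1, bound violated (no such code; not MDS).

Singleton bound: d ≤ n − k + 1.
Here n = 12, k = 2, so n − k + 1 = 11.
Given d = 12, check d ≤ 11: NO.
Slack = (n − k + 1) − d = -1.
The slack is negative: d = 12 exceeds n − k + 1 = 11 by 1, so the Singleton bound is violated and no linear [12, 2, 12]_7 code can exist. In particular it is not MDS (MDS requires d = n − k + 1 exactly).
Description: the claimed parameters are [12, 2, 12]_7; such a code would be impossible (violates the Singleton bound).


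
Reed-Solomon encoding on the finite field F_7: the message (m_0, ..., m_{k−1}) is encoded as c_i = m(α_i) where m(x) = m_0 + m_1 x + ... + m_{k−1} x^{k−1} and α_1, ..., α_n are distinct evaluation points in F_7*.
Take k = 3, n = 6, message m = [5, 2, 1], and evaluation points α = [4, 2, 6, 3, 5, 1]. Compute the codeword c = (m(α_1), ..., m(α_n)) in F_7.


c = [1, 6, 4, 6, 5, 1]

Message polynomial: m(x) = 5 + 2·x + 1·x^2 (mod 7).
For each evaluation point α_i, compute m(α_i) mod 7:
  α_1 = 4: Horner steps 1 → 6 → 1, so m(4) = 1.
  α_2 = 2: Horner steps 1 → 4 → 6, so m(2) = 6.
  α_3 = 6: Horner steps 1 → 1 → 4, so m(6) = 4.
  α_4 = 3: Horner steps 1 → 5 → 6, so m(3) = 6.
  α_5 = 5: Horner steps 1 → 0 → 5, so m(5) = 5.
  α_6 = 1: Horner steps 1 → 3 → 1, so m(1) = 1.
Codeword c = [1, 6, 4, 6, 5, 1] ∈ F_7^6.


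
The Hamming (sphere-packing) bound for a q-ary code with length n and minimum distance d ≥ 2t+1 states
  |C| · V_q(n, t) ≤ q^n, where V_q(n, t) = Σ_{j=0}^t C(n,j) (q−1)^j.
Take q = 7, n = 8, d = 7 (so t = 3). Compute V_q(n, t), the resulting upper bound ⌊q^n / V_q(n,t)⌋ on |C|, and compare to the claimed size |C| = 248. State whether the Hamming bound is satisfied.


V_q(n, t) = 13153, q^n = 5764801, Hamming bound = 438, |C| = 248 ≤ bound (satisfied).

Step 1: Compute V_q(n, t) = Σ_{j=0}^3 C(n, j) (q−1)^j.
  j = 0: C(8,0)·(6)^0 = 1·1 = 1.
  j = 1: C(8,1)·(6)^1 = 8·6 = 48.
  j = 2: C(8,2)·(6)^2 = 28·36 = 1008.
  j = 3: C(8,3)·(6)^3 = 56·216 = 12096.
  V_q(n, t) = 1 + 48 + 1008 + 12096 = 13153.
Step 2: q^n = 7^8 = 5764801.
Step 3: Hamming bound ⌊q^n / V_q(n,t)⌋ = ⌊5764801/13153⌋ = 438.
Step 4: Compare |C| = 248 to 438: satisfied.
The claimed |C| lies below the Hamming bound.


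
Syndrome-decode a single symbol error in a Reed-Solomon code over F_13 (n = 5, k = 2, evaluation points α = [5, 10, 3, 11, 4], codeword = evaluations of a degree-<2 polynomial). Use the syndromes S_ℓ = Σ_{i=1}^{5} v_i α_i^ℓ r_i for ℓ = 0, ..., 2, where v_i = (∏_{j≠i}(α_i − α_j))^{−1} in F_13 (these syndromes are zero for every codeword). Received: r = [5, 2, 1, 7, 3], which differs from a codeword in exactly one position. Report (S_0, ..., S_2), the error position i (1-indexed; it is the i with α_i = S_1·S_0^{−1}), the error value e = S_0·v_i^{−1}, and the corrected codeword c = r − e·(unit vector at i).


S = (5, 3, 7), error at position 4, error magnitude e = 3, c = [5, 2, 1, 4, 3].

Step 1: column multipliers v_i = (∏_{j≠i}(α_i − α_j))^{−1} mod 13.
  i = 1 (α = 5): (5−10)(5−3)(5−11)(5−4) = (−5)·2·(−6)·1 = 60 ≡ 8, so v_1 = 8^{−1} = 5 (mod 13).
  i = 2 (α = 10): (10−5)(10−3)(10−11)(10−4) = 5·7·(−1)·6 = −210 ≡ 11, so v_2 = 11^{−1} = 6 (mod 13).
  i = 3 (α = 3): (3−5)(3−10)(3−11)(3−4) = (−2)·(−7)·(−8)·(−1) = 112 ≡ 8, so v_3 = 8^{−1} = 5 (mod 13).
  i = 4 (α = 11): (11−5)(11−10)(11−3)(11−4) = 6·1·8·7 = 336 ≡ 11, so v_4 = 11^{−1} = 6 (mod 13).
  i = 5 (α = 4): (4−5)(4−10)(4−3)(4−11) = (−1)·(−6)·1·(−7) = −42 ≡ 10, so v_5 = 10^{−1} = 4 (mod 13).
  v = [5, 6, 5, 6, 4].
Step 2: syndromes of r = [5, 2, 1, 7, 3] (all sums mod 13).
  S_0 = Σ v_i r_i = 5·5 + 6·2 + 5·1 + 6·7 + 4·3 = 96 ≡ 5.
  S_1 = Σ v_i α_i r_i = 5·5·5 + 6·10·2 + 5·3·1 + 6·11·7 + 4·4·3 = 770 ≡ 3.
  α_i^2 mod 13 = [12, 9, 9, 4, 3].
  S_2 = Σ v_i α_i^2 r_i = 5·12·5 + 6·9·2 + 5·9·1 + 6·4·7 + 4·3·3 = 657 ≡ 7.
  S = (5, 3, 7) ≠ 0, so r is not a codeword (an error is present).
Step 3: locate the error. For a single error e at position i, S_ℓ = v_i·e·α_i^ℓ, so α_err = S_1/S_0.
  S_0^{−1} = 5^{−1} = 8 (mod 13), so α_err = 3·8 = 24 ≡ 11 = α_4. Error position i = 4.
  Consistency check: S_2/S_1 = 7·9 = 63 ≡ 11 = α_err ✓ (single-error assumption holds).
Step 4: error magnitude e = S_0/v_4 = S_0·∏_{j≠4}(α_4 − α_j) = 5·11 = 55 ≡ 3 (mod 13).
Step 5: correct position 4: c_4 = r_4 − e = 7 − 3 ≡ 4 (mod 13). Hence c = [5, 2, 1, 4, 3].
  Check: interpolating c through the α_i gives m(x) = 8 + 2·x (degree < 2) with m(α_i) = c_i for every i, so c is indeed a codeword.


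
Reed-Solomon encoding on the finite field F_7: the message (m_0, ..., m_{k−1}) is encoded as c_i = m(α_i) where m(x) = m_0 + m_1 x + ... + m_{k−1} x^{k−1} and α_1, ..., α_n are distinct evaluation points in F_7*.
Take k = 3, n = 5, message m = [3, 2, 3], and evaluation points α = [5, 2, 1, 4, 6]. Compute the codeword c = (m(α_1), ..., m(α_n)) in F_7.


c = [4, 5, 1, 3, 4]

Message polynomial: m(x) = 3 + 2·x + 3·x^2 (mod 7).
For each evaluation point α_i, compute m(α_i) mod 7:
  α_1 = 5: Horner steps 3 → 3 → 4, so m(5) = 4.
  α_2 = 2: Horner steps 3 → 1 → 5, so m(2) = 5.
  α_3 = 1: Horner steps 3 → 5 → 1, so m(1) = 1.
  α_4 = 4: Horner steps 3 → 0 → 3, so m(4) = 3.
  α_5 = 6: Horner steps 3 → 6 → 4, so m(6) = 4.
Codeword c = [4, 5, 1, 3, 4] ∈ F_7^5.


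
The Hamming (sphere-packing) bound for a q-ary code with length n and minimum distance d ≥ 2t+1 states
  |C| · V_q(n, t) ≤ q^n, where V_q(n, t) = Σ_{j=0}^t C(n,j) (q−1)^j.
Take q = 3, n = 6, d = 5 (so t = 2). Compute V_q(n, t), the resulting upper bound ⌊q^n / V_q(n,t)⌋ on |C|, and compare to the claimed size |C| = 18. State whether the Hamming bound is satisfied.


V_q(n, t) = 73, q^n = 729, Hamming bound = 9, |C| = 18 > bound (violated).

Step 1: Compute V_q(n, t) = Σ_{j=0}^2 C(n, j) (q−1)^j.
  j = 0: C(6,0)·(2)^0 = 1·1 = 1.
  j = 1: C(6,1)·(2)^1 = 6·2 = 12.
  j = 2: C(6,2)·(2)^2 = 15·4 = 60.
  V_q(n, t) = 1 + 12 + 60 = 73.
Step 2: q^n = 3^6 = 729.
Step 3: Hamming bound ⌊q^n / V_q(n,t)⌋ = ⌊729/73⌋ = 9.
Step 4: Compare |C| = 18 to 9: violated.
The claimed |C| lies above the Hamming bound, so no 3-ary code of length 6 with d ≥ 5 can have 18 codewords.


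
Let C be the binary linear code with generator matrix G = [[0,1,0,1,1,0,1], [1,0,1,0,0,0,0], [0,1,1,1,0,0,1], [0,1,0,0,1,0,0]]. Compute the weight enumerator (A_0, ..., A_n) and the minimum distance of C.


Weight distribution: A_0 = 1, A_2 = 7, A_4 = 7, A_6 = 1. Minimum distance d = 2.

Enumerate all 2^4 = 16 messages m ∈ F_2^4.
For each, compute codeword c = mG in F_2^7, then tally its weight.
  m = 0000 → c = 0000000, weight = 0.
  m = 1000 → c = 0101101, weight = 4.
  m = 0100 → c = 1010000, weight = 2.
  m = 1100 → c = 1111101, weight = 6.
  m = 0010 → c = 0111001, weight = 4.
  m = 1010 → c = 0010100, weight = 2.
  m = 0110 → c = 1101001, weight = 4.
  m = 1110 → c = 1000100, weight = 2.
  m = 0001 → c = 0100100, weight = 2.
  m = 1001 → c = 0001001, weight = 2.
  m = 0101 → c = 1110100, weight = 4.
  m = 1101 → c = 1011001, weight = 4.
  m = 0011 → c = 0011101, weight = 4.
  m = 1011 → c = 0110000, weight = 2.
  m = 0111 → c = 1001101, weight = 4.
  m = 1111 → c = 1100000, weight = 2.
Tally weights:
  weight 0: 1 codewords.
  weight 2: 7 codewords.
  weight 4: 7 codewords.
  weight 6: 1 codewords.
Minimum distance d = smallest w > 0 with A_w > 0 = 2.
Sanity: Σ A_w = 16 = 2^4 = 16 ✓.


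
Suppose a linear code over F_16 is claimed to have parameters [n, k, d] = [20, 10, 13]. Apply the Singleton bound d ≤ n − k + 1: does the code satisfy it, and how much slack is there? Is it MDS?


Singleton RHS = n − k + 1 = 11, slack = -2, bound violated (no such code; not MDS).

Singleton bound: d ≤ n − k + 1.
Here n = 20, k = 10, so n − k + 1 = 11.
Given d = 13, check d ≤ 11: NO.
Slack = (n − k + 1) − d = -2.
The slack is negative: d = 13 exceeds n − k + 1 = 11 by 2, so the Singleton bound is violated and no linear [20, 10, 13]_16 code can exist. In particular it is not MDS (MDS requires d = n − k + 1 exactly).
Description: the claimed parameters are [20, 10, 13]_16; such a code would be impossible (violates the Singleton bound).


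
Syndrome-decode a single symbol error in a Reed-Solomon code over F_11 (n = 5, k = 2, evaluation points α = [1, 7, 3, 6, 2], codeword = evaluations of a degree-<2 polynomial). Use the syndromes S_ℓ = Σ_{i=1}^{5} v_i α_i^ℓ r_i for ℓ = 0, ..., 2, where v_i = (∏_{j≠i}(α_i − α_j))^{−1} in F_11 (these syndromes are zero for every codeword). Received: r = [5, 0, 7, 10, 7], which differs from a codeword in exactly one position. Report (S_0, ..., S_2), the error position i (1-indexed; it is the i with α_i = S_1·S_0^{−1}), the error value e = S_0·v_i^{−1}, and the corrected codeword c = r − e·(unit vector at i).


S = (6, 1, 2), error at position 5, error magnitude e = 1, c = [5, 0, 7, 10, 6].

Step 1: column multipliers v_i = (∏_{j≠i}(α_i − α_j))^{−1} mod 11.
  i = 1 (α = 1): (1−7)(1−3)(1−6)(1−2) = (−6)·(−2)·(−5)·(−1) = 60 ≡ 5, so v_1 = 5^{−1} = 9 (mod 11).
  i = 2 (α = 7): (7−1)(7−3)(7−6)(7−2) = 6·4·1·5 = 120 ≡ 10, so v_2 = 10^{−1} = 10 (mod 11).
  i = 3 (α = 3): (3−1)(3−7)(3−6)(3−2) = 2·(−4)·(−3)·1 = 24 ≡ 2, so v_3 = 2^{−1} = 6 (mod 11).
  i = 4 (α = 6): (6−1)(6−7)(6−3)(6−2) = 5·(−1)·3·4 = −60 ≡ 6, so v_4 = 6^{−1} = 2 (mod 11).
  i = 5 (α = 2): (2−1)(2−7)(2−3)(2−6) = 1·(−5)·(−1)·(−4) = −20 ≡ 2, so v_5 = 2^{−1} = 6 (mod 11).
  v = [9, 10, 6, 2, 6].
Step 2: syndromes of r = [5, 0, 7, 10, 7] (all sums mod 11).
  S_0 = Σ v_i r_i = 9·5 + 10·0 + 6·7 + 2·10 + 6·7 = 149 ≡ 6.
  S_1 = Σ v_i α_i r_i = 9·1·5 + 10·7·0 + 6·3·7 + 2·6·10 + 6·2·7 = 375 ≡ 1.
  α_i^2 mod 11 = [1, 5, 9, 3, 4].
  S_2 = Σ v_i α_i^2 r_i = 9·1·5 + 10·5·0 + 6·9·7 + 2·3·10 + 6·4·7 = 651 ≡ 2.
  S = (6, 1, 2) ≠ 0, so r is not a codeword (an error is present).
Step 3: locate the error. For a single error e at position i, S_ℓ = v_i·e·α_i^ℓ, so α_err = S_1/S_0.
  S_0^{−1} = 6^{−1} = 2 (mod 11), so α_err = 1·2 = 2 ≡ 2 = α_5. Error position i = 5.
  Consistency check: S_2/S_1 = 2·1 = 2 ≡ 2 = α_err ✓ (single-error assumption holds).
Step 4: error magnitude e = S_0/v_5 = S_0·∏_{j≠5}(α_5 − α_j) = 6·2 = 12 ≡ 1 (mod 11).
Step 5: correct position 5: c_5 = r_5 − e = 7 − 1 ≡ 6 (mod 11). Hence c = [5, 0, 7, 10, 6].
  Check: interpolating c through the α_i gives m(x) = 4 + 1·x (degree < 2) with m(α_i) = c_i for every i, so c is indeed a codeword.


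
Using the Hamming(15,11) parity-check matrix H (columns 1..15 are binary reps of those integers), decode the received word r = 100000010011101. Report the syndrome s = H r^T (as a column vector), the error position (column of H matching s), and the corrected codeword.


s = (1, 1, 0, 0)^T, error position = 12, corrected codeword c = 100000010010101

Compute s = H r^T mod 2 one row at a time:
  s_1 = 1 + 0 + 0 + 1 + 1 + 1 + 0 + 1 = 5 ≡ 1 (mod 2).
  s_2 = 0 + 0 + 0 + 0 + 1 + 1 + 0 + 1 = 3 ≡ 1 (mod 2).
  s_3 = 0 + 0 + 0 + 0 + 0 + 1 + 0 + 1 = 2 ≡ 0 (mod 2).
  s_4 = 1 + 0 + 0 + 0 + 0 + 1 + 1 + 1 = 4 ≡ 0 (mod 2).
s = (1, 1, 0, 0)^T — this equals column 12 of H (binary 1100), so error is at position 12.
Correct: flip bit 12 of r = 100000010011101 to get c = 100000010010101.


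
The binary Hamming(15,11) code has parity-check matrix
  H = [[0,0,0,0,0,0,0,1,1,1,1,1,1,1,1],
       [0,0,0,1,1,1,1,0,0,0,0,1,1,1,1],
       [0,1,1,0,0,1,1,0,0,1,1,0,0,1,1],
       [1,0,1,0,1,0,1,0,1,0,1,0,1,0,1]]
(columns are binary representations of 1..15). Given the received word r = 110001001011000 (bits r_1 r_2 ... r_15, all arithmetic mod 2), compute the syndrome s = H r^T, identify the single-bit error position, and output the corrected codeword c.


s = (1, 0, 1, 1)^T, error position = 11, corrected codeword c = 110001001001000

Compute s = H r^T mod 2 one row at a time:
  s_1 = 0 + 1 + 0 + 1 + 1 + 0 + 0 + 0 = 3 ≡ 1 (mod 2).
  s_2 = 0 + 0 + 1 + 0 + 1 + 0 + 0 + 0 = 2 ≡ 0 (mod 2).
  s_3 = 1 + 0 + 1 + 0 + 0 + 1 + 0 + 0 = 3 ≡ 1 (mod 2).
  s_4 = 1 + 0 + 0 + 0 + 1 + 1 + 0 + 0 = 3 ≡ 1 (mod 2).
s = (1, 0, 1, 1)^T — this equals column 11 of H (binary 1011), so error is at position 11.
Correct: flip bit 11 of r = 110001001011000 to get c = 110001001001000.


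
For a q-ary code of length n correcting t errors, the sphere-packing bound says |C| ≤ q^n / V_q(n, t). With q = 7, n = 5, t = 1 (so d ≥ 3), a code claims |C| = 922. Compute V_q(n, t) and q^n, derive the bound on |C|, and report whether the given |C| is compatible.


V_q(n, t) = 31, q^n = 16807, Hamming bound = 542, |C| = 922 > bound (violated).

Step 1: Compute V_q(n, t) = Σ_{j=0}^1 C(n, j) (q−1)^j.
  j = 0: C(5,0)·(6)^0 = 1·1 = 1.
  j = 1: C(5,1)·(6)^1 = 5·6 = 30.
  V_q(n, t) = 1 + 30 = 31.
Step 2: q^n = 7^5 = 16807.
Step 3: Hamming bound ⌊q^n / V_q(n,t)⌋ = ⌊16807/31⌋ = 542.
Step 4: Compare |C| = 922 to 542: violated.
The claimed |C| lies above the Hamming bound, so no 7-ary code of length 5 with d ≥ 3 can have 922 codewords.


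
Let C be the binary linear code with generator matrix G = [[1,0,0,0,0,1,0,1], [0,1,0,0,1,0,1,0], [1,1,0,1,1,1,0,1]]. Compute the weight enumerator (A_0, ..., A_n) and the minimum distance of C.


Weight distribution: A_0 = 1, A_2 = 1, A_3 = 3, A_5 = 1, A_6 = 2. Minimum distance d = 2.

Enumerate all 2^3 = 8 messages m ∈ F_2^3.
For each, compute codeword c = mG in F_2^8, then tally its weight.
  m = 000 → c = 00000000, weight = 0.
  m = 100 → c = 10000101, weight = 3.
  m = 010 → c = 01001010, weight = 3.
  m = 110 → c = 11001111, weight = 6.
  m = 001 → c = 11011101, weight = 6.
  m = 101 → c = 01011000, weight = 3.
  m = 011 → c = 10010111, weight = 5.
  m = 111 → c = 00010010, weight = 2.
Tally weights:
  weight 0: 1 codewords.
  weight 2: 1 codewords.
  weight 3: 3 codewords.
  weight 5: 1 codewords.
  weight 6: 2 codewords.
Minimum distance d = smallest w > 0 with A_w > 0 = 2.
Sanity: Σ A_w = 8 = 2^3 = 8 ✓.


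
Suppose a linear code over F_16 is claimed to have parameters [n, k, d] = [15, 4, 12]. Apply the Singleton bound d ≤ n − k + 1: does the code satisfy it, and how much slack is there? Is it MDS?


Singleton RHS = n − k + 1 = 12, slack = 0, bound satisfied, MDS.

Singleton bound: d ≤ n − k + 1.
Here n = 15, k = 4, so n − k + 1 = 12.
Given d = 12, check d ≤ 12: YES.
Slack = (n − k + 1) − d = 0.
The code is MDS (slack = 0).
Description: the claimed parameters are [15, 4, 12]_16; such a code would be MDS (meets Singleton bound).


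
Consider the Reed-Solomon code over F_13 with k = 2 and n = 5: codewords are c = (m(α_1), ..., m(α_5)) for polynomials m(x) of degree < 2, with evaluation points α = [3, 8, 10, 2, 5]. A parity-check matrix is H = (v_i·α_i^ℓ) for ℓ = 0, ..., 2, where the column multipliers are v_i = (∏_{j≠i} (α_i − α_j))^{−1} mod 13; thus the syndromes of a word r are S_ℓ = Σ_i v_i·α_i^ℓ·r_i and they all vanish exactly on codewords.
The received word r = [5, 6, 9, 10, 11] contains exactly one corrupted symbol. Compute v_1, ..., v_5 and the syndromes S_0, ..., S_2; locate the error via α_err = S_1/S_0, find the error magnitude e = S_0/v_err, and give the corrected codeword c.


S = (10, 11, 3), error at position 5, error magnitude e = 3, c = [5, 6, 9, 10, 8].

Step 1: column multipliers v_i = (∏_{j≠i}(α_i − α_j))^{−1} mod 13.
  i = 1 (α = 3): (3−8)(3−10)(3−2)(3−5) = (−5)·(−7)·1·(−2) = −70 ≡ 8, so v_1 = 8^{−1} = 5 (mod 13).
  i = 2 (α = 8): (8−3)(8−10)(8−2)(8−5) = 5·(−2)·6·3 = −180 ≡ 2, so v_2 = 2^{−1} = 7 (mod 13).
  i = 3 (α = 10): (10−3)(10−8)(10−2)(10−5) = 7·2·8·5 = 560 ≡ 1, so v_3 = 1^{−1} = 1 (mod 13).
  i = 4 (α = 2): (2−3)(2−8)(2−10)(2−5) = (−1)·(−6)·(−8)·(−3) = 144 ≡ 1, so v_4 = 1^{−1} = 1 (mod 13).
  i = 5 (α = 5): (5−3)(5−8)(5−10)(5−2) = 2·(−3)·(−5)·3 = 90 ≡ 12, so v_5 = 12^{−1} = 12 (mod 13).
  v = [5, 7, 1, 1, 12].
Step 2: syndromes of r = [5, 6, 9, 10, 11] (all sums mod 13).
  S_0 = Σ v_i r_i = 5·5 + 7·6 + 1·9 + 1·10 + 12·11 = 218 ≡ 10.
  S_1 = Σ v_i α_i r_i = 5·3·5 + 7·8·6 + 1·10·9 + 1·2·10 + 12·5·11 = 1181 ≡ 11.
  α_i^2 mod 13 = [9, 12, 9, 4, 12].
  S_2 = Σ v_i α_i^2 r_i = 5·9·5 + 7·12·6 + 1·9·9 + 1·4·10 + 12·12·11 = 2434 ≡ 3.
  S = (10, 11, 3) ≠ 0, so r is not a codeword (an error is present).
Step 3: locate the error. For a single error e at position i, S_ℓ = v_i·e·α_i^ℓ, so α_err = S_1/S_0.
  S_0^{−1} = 10^{−1} = 4 (mod 13), so α_err = 11·4 = 44 ≡ 5 = α_5. Error position i = 5.
  Consistency check: S_2/S_1 = 3·6 = 18 ≡ 5 = α_err ✓ (single-error assumption holds).
Step 4: error magnitude e = S_0/v_5 = S_0·∏_{j≠5}(α_5 − α_j) = 10·12 = 120 ≡ 3 (mod 13).
Step 5: correct position 5: c_5 = r_5 − e = 11 − 3 ≡ 8 (mod 13). Hence c = [5, 6, 9, 10, 8].
  Check: interpolating c through the α_i gives m(x) = 7 + 8·x (degree < 2) with m(α_i) = c_i for every i, so c is indeed a codeword.


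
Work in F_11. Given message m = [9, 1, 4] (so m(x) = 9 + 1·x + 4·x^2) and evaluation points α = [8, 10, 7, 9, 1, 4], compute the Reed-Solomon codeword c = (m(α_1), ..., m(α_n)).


c = [9, 1, 3, 1, 3, 0]

Message polynomial: m(x) = 9 + 1·x + 4·x^2 (mod 11).
For each evaluation point α_i, compute m(α_i) mod 11:
  α_1 = 8: Horner steps 4 → 0 → 9, so m(8) = 9.
  α_2 = 10: Horner steps 4 → 8 → 1, so m(10) = 1.
  α_3 = 7: Horner steps 4 → 7 → 3, so m(7) = 3.
  α_4 = 9: Horner steps 4 → 4 → 1, so m(9) = 1.
  α_5 = 1: Horner steps 4 → 5 → 3, so m(1) = 3.
  α_6 = 4: Horner steps 4 → 6 → 0, so m(4) = 0.
Codeword c = [9, 1, 3, 1, 3, 0] ∈ F_11^6.


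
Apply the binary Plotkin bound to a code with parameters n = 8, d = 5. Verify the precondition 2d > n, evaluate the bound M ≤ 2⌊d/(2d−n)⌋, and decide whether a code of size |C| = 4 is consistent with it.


Plotkin bound M ≤ 4; given |C| = 4 ≤ bound (satisfied).

Check applicability: 2d = 10, n = 8.
2d − n = 2 > 0, so Plotkin applies.
Compute d/(2d−n) = 5/2 ≈ 2.5000.
⌊d/(2d−n)⌋ = 2.
Plotkin bound: M ≤ 2·2 = 4.
Given |C| = 4, check: satisfied.
This |C| is at the Plotkin bound.


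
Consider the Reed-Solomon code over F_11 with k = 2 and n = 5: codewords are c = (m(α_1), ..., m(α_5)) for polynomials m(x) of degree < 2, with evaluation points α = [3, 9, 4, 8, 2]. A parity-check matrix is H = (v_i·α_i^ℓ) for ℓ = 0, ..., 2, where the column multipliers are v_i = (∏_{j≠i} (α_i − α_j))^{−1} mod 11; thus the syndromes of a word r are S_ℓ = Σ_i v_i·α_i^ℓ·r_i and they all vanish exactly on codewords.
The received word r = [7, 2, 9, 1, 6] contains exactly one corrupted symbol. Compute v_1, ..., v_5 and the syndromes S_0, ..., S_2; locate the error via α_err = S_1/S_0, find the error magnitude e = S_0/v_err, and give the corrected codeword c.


S = (8, 10, 7), error at position 3, error magnitude e = 1, c = [7, 2, 8, 1, 6].

Step 1: column multipliers v_i = (∏_{j≠i}(α_i − α_j))^{−1} mod 11.
  i = 1 (α = 3): (3−9)(3−4)(3−8)(3−2) = (−6)·(−1)·(−5)·1 = −30 ≡ 3, so v_1 = 3^{−1} = 4 (mod 11).
  i = 2 (α = 9): (9−3)(9−4)(9−8)(9−2) = 6·5·1·7 = 210 ≡ 1, so v_2 = 1^{−1} = 1 (mod 11).
  i = 3 (α = 4): (4−3)(4−9)(4−8)(4−2) = 1·(−5)·(−4)·2 = 40 ≡ 7, so v_3 = 7^{−1} = 8 (mod 11).
  i = 4 (α = 8): (8−3)(8−9)(8−4)(8−2) = 5·(−1)·4·6 = −120 ≡ 1, so v_4 = 1^{−1} = 1 (mod 11).
  i = 5 (α = 2): (2−3)(2−9)(2−4)(2−8) = (−1)·(−7)·(−2)·(−6) = 84 ≡ 7, so v_5 = 7^{−1} = 8 (mod 11).
  v = [4, 1, 8, 1, 8].
Step 2: syndromes of r = [7, 2, 9, 1, 6] (all sums mod 11).
  S_0 = Σ v_i r_i = 4·7 + 1·2 + 8·9 + 1·1 + 8·6 = 151 ≡ 8.
  S_1 = Σ v_i α_i r_i = 4·3·7 + 1·9·2 + 8·4·9 + 1·8·1 + 8·2·6 = 494 ≡ 10.
  α_i^2 mod 11 = [9, 4, 5, 9, 4].
  S_2 = Σ v_i α_i^2 r_i = 4·9·7 + 1·4·2 + 8·5·9 + 1·9·1 + 8·4·6 = 821 ≡ 7.
  S = (8, 10, 7) ≠ 0, so r is not a codeword (an error is present).
Step 3: locate the error. For a single error e at position i, S_ℓ = v_i·e·α_i^ℓ, so α_err = S_1/S_0.
  S_0^{−1} = 8^{−1} = 7 (mod 11), so α_err = 10·7 = 70 ≡ 4 = α_3. Error position i = 3.
  Consistency check: S_2/S_1 = 7·10 = 70 ≡ 4 = α_err ✓ (single-error assumption holds).
Step 4: error magnitude e = S_0/v_3 = S_0·∏_{j≠3}(α_3 − α_j) = 8·7 = 56 ≡ 1 (mod 11).
Step 5: correct position 3: c_3 = r_3 − e = 9 − 1 ≡ 8 (mod 11). Hence c = [7, 2, 8, 1, 6].
  Check: interpolating c through the α_i gives m(x) = 4 + 1·x (degree < 2) with m(α_i) = c_i for every i, so c is indeed a codeword.


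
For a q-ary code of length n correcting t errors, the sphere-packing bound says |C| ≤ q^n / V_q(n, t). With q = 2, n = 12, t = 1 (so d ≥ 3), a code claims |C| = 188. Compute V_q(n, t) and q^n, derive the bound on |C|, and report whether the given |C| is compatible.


V_q(n, t) = 13, q^n = 4096, Hamming bound = 315, |C| = 188 ≤ bound (satisfied).

Step 1: Compute V_q(n, t) = Σ_{j=0}^1 C(n, j) (q−1)^j.
  j = 0: C(12,0)·(1)^0 = 1·1 = 1.
  j = 1: C(12,1)·(1)^1 = 12·1 = 12.
  V_q(n, t) = 1 + 12 = 13.
Step 2: q^n = 2^12 = 4096.
Step 3: Hamming bound ⌊q^n / V_q(n,t)⌋ = ⌊4096/13⌋ = 315.
Step 4: Compare |C| = 188 to 315: satisfied.
The claimed |C| lies below the Hamming bound.


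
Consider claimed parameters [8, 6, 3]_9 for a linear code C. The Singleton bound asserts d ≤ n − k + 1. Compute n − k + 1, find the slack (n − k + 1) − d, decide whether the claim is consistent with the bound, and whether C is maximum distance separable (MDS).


Singleton RHS = n − k + 1 = 3, slack = 0, bound satisfied, MDS.

Singleton bound: d ≤ n − k + 1.
Here n = 8, k = 6, so n − k + 1 = 3.
Given d = 3, check d ≤ 3: YES.
Slack = (n − k + 1) − d = 0.
The code is MDS (slack = 0).
Description: the claimed parameters are [8, 6, 3]_9; such a code would be MDS (meets Singleton bound).


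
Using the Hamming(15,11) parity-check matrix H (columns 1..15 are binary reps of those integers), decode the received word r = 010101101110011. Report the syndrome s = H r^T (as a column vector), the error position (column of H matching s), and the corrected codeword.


s = (1, 1, 1, 0)^T, error position = 14, corrected codeword c = 010101101110001

Compute s = H r^T mod 2 one row at a time:
  s_1 = 0 + 1 + 1 + 1 + 0 + 0 + 1 + 1 = 5 ≡ 1 (mod 2).
  s_2 = 1 + 0 + 1 + 1 + 0 + 0 + 1 + 1 = 5 ≡ 1 (mod 2).
  s_3 = 1 + 0 + 1 + 1 + 1 + 1 + 1 + 1 = 7 ≡ 1 (mod 2).
  s_4 = 0 + 0 + 0 + 1 + 1 + 1 + 0 + 1 = 4 ≡ 0 (mod 2).
s = (1, 1, 1, 0)^T — this equals column 14 of H (binary 1110), so error is at position 14.
Correct: flip bit 14 of r = 010101101110011 to get c = 010101101110001.


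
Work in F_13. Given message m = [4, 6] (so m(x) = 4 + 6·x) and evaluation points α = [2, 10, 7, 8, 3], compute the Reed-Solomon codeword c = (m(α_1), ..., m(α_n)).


c = [3, 12, 7, 0, 9]

Message polynomial: m(x) = 4 + 6·x (mod 13).
For each evaluation point α_i, compute m(α_i) mod 13:
  α_1 = 2: Horner steps 6 → 3, so m(2) = 3.
  α_2 = 10: Horner steps 6 → 12, so m(10) = 12.
  α_3 = 7: Horner steps 6 → 7, so m(7) = 7.
  α_4 = 8: Horner steps 6 → 0, so m(8) = 0.
  α_5 = 3: Horner steps 6 → 9, so m(3) = 9.
Codeword c = [3, 12, 7, 0, 9] ∈ F_13^5.


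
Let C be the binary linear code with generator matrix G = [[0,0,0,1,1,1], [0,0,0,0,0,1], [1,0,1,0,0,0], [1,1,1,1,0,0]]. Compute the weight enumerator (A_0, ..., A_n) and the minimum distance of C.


Weight distribution: A_0 = 1, A_1 = 1, A_2 = 4, A_3 = 4, A_4 = 3, A_5 = 3. Minimum distance d = 1.

Enumerate all 2^4 = 16 messages m ∈ F_2^4.
For each, compute codeword c = mG in F_2^6, then tally its weight.
  m = 0000 → c = 000000, weight = 0.
  m = 1000 → c = 000111, weight = 3.
  m = 0100 → c = 000001, weight = 1.
  m = 1100 → c = 000110, weight = 2.
  m = 0010 → c = 101000, weight = 2.
  m = 1010 → c = 101111, weight = 5.
  m = 0110 → c = 101001, weight = 3.
  m = 1110 → c = 101110, weight = 4.
  m = 0001 → c = 111100, weight = 4.
  m = 1001 → c = 111011, weight = 5.
  m = 0101 → c = 111101, weight = 5.
  m = 1101 → c = 111010, weight = 4.
  m = 0011 → c = 010100, weight = 2.
  m = 1011 → c = 010011, weight = 3.
  m = 0111 → c = 010101, weight = 3.
  m = 1111 → c = 010010, weight = 2.
Tally weights:
  weight 0: 1 codewords.
  weight 1: 1 codewords.
  weight 2: 4 codewords.
  weight 3: 4 codewords.
  weight 4: 3 codewords.
  weight 5: 3 codewords.
Minimum distance d = smallest w > 0 with A_w > 0 = 1.
Sanity: Σ A_w = 16 = 2^4 = 16 ✓.


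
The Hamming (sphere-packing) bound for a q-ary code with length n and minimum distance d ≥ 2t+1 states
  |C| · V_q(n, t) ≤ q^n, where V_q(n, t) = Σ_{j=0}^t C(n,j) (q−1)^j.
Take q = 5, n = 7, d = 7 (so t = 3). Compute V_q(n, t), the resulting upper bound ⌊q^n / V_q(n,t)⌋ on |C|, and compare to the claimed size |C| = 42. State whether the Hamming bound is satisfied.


V_q(n, t) = 2605, q^n = 78125, Hamming bound = 29, |C| = 42 > bound (violated).

Step 1: Compute V_q(n, t) = Σ_{j=0}^3 C(n, j) (q−1)^j.
  j = 0: C(7,0)·(4)^0 = 1·1 = 1.
  j = 1: C(7,1)·(4)^1 = 7·4 = 28.
  j = 2: C(7,2)·(4)^2 = 21·16 = 336.
  j = 3: C(7,3)·(4)^3 = 35·64 = 2240.
  V_q(n, t) = 1 + 28 + 336 + 2240 = 2605.
Step 2: q^n = 5^7 = 78125.
Step 3: Hamming bound ⌊q^n / V_q(n,t)⌋ = ⌊78125/2605⌋ = 29.
Step 4: Compare |C| = 42 to 29: violated.
The claimed |C| lies above the Hamming bound, so no 5-ary code of length 7 with d ≥ 7 can have 42 codewords.


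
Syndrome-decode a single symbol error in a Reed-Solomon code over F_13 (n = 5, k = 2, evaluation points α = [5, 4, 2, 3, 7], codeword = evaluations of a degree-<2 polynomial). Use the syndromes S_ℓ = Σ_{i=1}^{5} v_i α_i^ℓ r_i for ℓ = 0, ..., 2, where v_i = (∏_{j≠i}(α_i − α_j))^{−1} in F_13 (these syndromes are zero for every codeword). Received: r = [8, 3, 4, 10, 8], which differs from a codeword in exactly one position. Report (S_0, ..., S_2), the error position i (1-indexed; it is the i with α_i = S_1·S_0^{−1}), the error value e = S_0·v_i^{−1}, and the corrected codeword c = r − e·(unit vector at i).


S = (12, 8, 1), error at position 1, error magnitude e = 12, c = [9, 3, 4, 10, 8].

Step 1: column multipliers v_i = (∏_{j≠i}(α_i − α_j))^{−1} mod 13.
  i = 1 (α = 5): (5−4)(5−2)(5−3)(5−7) = 1·3·2·(−2) = −12 ≡ 1, so v_1 = 1^{−1} = 1 (mod 13).
  i = 2 (α = 4): (4−5)(4−2)(4−3)(4−7) = (−1)·2·1·(−3) = 6 ≡ 6, so v_2 = 6^{−1} = 11 (mod 13).
  i = 3 (α = 2): (2−5)(2−4)(2−3)(2−7) = (−3)·(−2)·(−1)·(−5) = 30 ≡ 4, so v_3 = 4^{−1} = 10 (mod 13).
  i = 4 (α = 3): (3−5)(3−4)(3−2)(3−7) = (−2)·(−1)·1·(−4) = −8 ≡ 5, so v_4 = 5^{−1} = 8 (mod 13).
  i = 5 (α = 7): (7−5)(7−4)(7−2)(7−3) = 2·3·5·4 = 120 ≡ 3, so v_5 = 3^{−1} = 9 (mod 13).
  v = [1, 11, 10, 8, 9].
Step 2: syndromes of r = [8, 3, 4, 10, 8] (all sums mod 13).
  S_0 = Σ v_i r_i = 1·8 + 11·3 + 10·4 + 8·10 + 9·8 = 233 ≡ 12.
  S_1 = Σ v_i α_i r_i = 1·5·8 + 11·4·3 + 10·2·4 + 8·3·10 + 9·7·8 = 996 ≡ 8.
  α_i^2 mod 13 = [12, 3, 4, 9, 10].
  S_2 = Σ v_i α_i^2 r_i = 1·12·8 + 11·3·3 + 10·4·4 + 8·9·10 + 9·10·8 = 1795 ≡ 1.
  S = (12, 8, 1) ≠ 0, so r is not a codeword (an error is present).
Step 3: locate the error. For a single error e at position i, S_ℓ = v_i·e·α_i^ℓ, so α_err = S_1/S_0.
  S_0^{−1} = 12^{−1} = 12 (mod 13), so α_err = 8·12 = 96 ≡ 5 = α_1. Error position i = 1.
  Consistency check: S_2/S_1 = 1·5 = 5 ≡ 5 = α_err ✓ (single-error assumption holds).
Step 4: error magnitude e = S_0/v_1 = S_0·∏_{j≠1}(α_1 − α_j) = 12·1 = 12 ≡ 12 (mod 13).
Step 5: correct position 1: c_1 = r_1 − e = 8 − 12 ≡ 9 (mod 13). Hence c = [9, 3, 4, 10, 8].
  Check: interpolating c through the α_i gives m(x) = 5 + 6·x (degree < 2) with m(α_i) = c_i for every i, so c is indeed a codeword.


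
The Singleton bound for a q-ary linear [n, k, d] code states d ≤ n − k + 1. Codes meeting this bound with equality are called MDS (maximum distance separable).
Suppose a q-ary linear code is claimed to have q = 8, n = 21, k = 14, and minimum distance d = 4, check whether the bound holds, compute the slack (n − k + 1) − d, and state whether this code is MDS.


Singleton RHS = n − k + 1 = 8, slack = 4, bound satisfied, not MDS.

Singleton bound: d ≤ n − k + 1.
Here n = 21, k = 14, so n − k + 1 = 8.
Given d = 4, check d ≤ 8: YES.
Slack = (n − k + 1) − d = 4.
The code is NOT MDS (slack = 4 > 0).
Description: the claimed parameters are [21, 14, 4]_8; such a code would be non-MDS.


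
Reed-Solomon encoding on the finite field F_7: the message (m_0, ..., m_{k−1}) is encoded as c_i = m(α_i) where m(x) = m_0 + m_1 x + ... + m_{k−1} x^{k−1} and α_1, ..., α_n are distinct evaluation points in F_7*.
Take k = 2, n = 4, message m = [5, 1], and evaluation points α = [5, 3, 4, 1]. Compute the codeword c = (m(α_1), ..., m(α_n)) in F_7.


c = [3, 1, 2, 6]

Message polynomial: m(x) = 5 + 1·x (mod 7).
For each evaluation point α_i, compute m(α_i) mod 7:
  α_1 = 5: Horner steps 1 → 3, so m(5) = 3.
  α_2 = 3: Horner steps 1 → 1, so m(3) = 1.
  α_3 = 4: Horner steps 1 → 2, so m(4) = 2.
  α_4 = 1: Horner steps 1 → 6, so m(1) = 6.
Codeword c = [3, 1, 2, 6] ∈ F_7^4.


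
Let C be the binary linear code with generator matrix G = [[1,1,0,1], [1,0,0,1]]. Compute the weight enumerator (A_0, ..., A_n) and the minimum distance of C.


Weight distribution: A_0 = 1, A_1 = 1, A_2 = 1, A_3 = 1. Minimum distance d = 1.

Enumerate all 2^2 = 4 messages m ∈ F_2^2.
For each, compute codeword c = mG in F_2^4, then tally its weight.
  m = 00 → c = 0000, weight = 0.
  m = 10 → c = 1101, weight = 3.
  m = 01 → c = 1001, weight = 2.
  m = 11 → c = 0100, weight = 1.
Tally weights:
  weight 0: 1 codewords.
  weight 1: 1 codewords.
  weight 2: 1 codewords.
  weight 3: 1 codewords.
Minimum distance d = smallest w > 0 with A_w > 0 = 1.
Sanity: Σ A_w = 4 = 2^2 = 4 ✓.


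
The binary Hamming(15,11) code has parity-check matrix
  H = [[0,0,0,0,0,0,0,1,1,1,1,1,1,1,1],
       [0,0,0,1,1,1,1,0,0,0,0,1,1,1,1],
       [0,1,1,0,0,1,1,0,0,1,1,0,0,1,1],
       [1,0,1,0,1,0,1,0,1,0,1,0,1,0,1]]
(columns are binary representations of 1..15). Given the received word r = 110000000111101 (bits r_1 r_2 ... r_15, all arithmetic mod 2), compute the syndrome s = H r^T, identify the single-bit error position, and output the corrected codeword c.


s = (1, 1, 0, 0)^T, error position = 12, corrected codeword c = 110000000110101

Compute s = H r^T mod 2 one row at a time:
  s_1 = 0 + 0 + 1 + 1 + 1 + 1 + 0 + 1 = 5 ≡ 1 (mod 2).
  s_2 = 0 + 0 + 0 + 0 + 1 + 1 + 0 + 1 = 3 ≡ 1 (mod 2).
  s_3 = 1 + 0 + 0 + 0 + 1 + 1 + 0 + 1 = 4 ≡ 0 (mod 2).
  s_4 = 1 + 0 + 0 + 0 + 0 + 1 + 1 + 1 = 4 ≡ 0 (mod 2).
s = (1, 1, 0, 0)^T — this equals column 12 of H (binary 1100), so error is at position 12.
Correct: flip bit 12 of r = 110000000111101 to get c = 110000000110101.


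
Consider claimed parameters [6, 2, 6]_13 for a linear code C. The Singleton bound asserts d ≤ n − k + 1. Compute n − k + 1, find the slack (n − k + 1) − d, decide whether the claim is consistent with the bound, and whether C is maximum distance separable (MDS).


Singleton RHS = n − k + 1 = 5, slack = -1, bound violated (no such code; not MDS).

Singleton bound: d ≤ n − k + 1.
Here n = 6, k = 2, so n − k + 1 = 5.
Given d = 6, check d ≤ 5: NO.
Slack = (n − k + 1) − d = -1.
The slack is negative: d = 6 exceeds n − k + 1 = 5 by 1, so the Singleton bound is violated and no linear [6, 2, 6]_13 code can exist. In particular it is not MDS (MDS requires d = n − k + 1 exactly).
Description: the claimed parameters are [6, 2, 6]_13; such a code would be impossible (violates the Singleton bound).


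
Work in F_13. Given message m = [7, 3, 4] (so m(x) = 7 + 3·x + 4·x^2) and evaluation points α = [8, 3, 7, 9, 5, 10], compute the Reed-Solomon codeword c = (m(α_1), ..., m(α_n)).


c = [1, 0, 3, 7, 5, 8]

Message polynomial: m(x) = 7 + 3·x + 4·x^2 (mod 13).
For each evaluation point α_i, compute m(α_i) mod 13:
  α_1 = 8: Horner steps 4 → 9 → 1, so m(8) = 1.
  α_2 = 3: Horner steps 4 → 2 → 0, so m(3) = 0.
  α_3 = 7: Horner steps 4 → 5 → 3, so m(7) = 3.
  α_4 = 9: Horner steps 4 → 0 → 7, so m(9) = 7.
  α_5 = 5: Horner steps 4 → 10 → 5, so m(5) = 5.
  α_6 = 10: Horner steps 4 → 4 → 8, so m(10) = 8.
Codeword c = [1, 0, 3, 7, 5, 8] ∈ F_13^6.


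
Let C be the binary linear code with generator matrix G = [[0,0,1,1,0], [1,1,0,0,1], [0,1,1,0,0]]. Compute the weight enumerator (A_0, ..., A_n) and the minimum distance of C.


Weight distribution: A_0 = 1, A_2 = 3, A_3 = 3, A_5 = 1. Minimum distance d = 2.

Enumerate all 2^3 = 8 messages m ∈ F_2^3.
For each, compute codeword c = mG in F_2^5, then tally its weight.
  m = 000 → c = 00000, weight = 0.
  m = 100 → c = 00110, weight = 2.
  m = 010 → c = 11001, weight = 3.
  m = 110 → c = 11111, weight = 5.
  m = 001 → c = 01100, weight = 2.
  m = 101 → c = 01010, weight = 2.
  m = 011 → c = 10101, weight = 3.
  m = 111 → c = 10011, weight = 3.
Tally weights:
  weight 0: 1 codewords.
  weight 2: 3 codewords.
  weight 3: 3 codewords.
  weight 5: 1 codewords.
Minimum distance d = smallest w > 0 with A_w > 0 = 2.
Sanity: Σ A_w = 8 = 2^3 = 8 ✓.


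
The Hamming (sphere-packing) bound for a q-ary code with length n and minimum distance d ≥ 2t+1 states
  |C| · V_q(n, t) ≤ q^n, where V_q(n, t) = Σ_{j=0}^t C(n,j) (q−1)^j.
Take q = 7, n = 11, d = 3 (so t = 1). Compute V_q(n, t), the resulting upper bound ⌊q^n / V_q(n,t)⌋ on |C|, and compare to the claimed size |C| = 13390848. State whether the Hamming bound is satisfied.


V_q(n, t) = 67, q^n = 1977326743, Hamming bound = 29512339, |C| = 13390848 ≤ bound (satisfied).

Step 1: Compute V_q(n, t) = Σ_{j=0}^1 C(n, j) (q−1)^j.
  j = 0: C(11,0)·(6)^0 = 1·1 = 1.
  j = 1: C(11,1)·(6)^1 = 11·6 = 66.
  V_q(n, t) = 1 + 66 = 67.
Step 2: q^n = 7^11 = 1977326743.
Step 3: Hamming bound ⌊q^n / V_q(n,t)⌋ = ⌊1977326743/67⌋ = 29512339.
Step 4: Compare |C| = 13390848 to 29512339: satisfied.
The claimed |C| lies below the Hamming bound.


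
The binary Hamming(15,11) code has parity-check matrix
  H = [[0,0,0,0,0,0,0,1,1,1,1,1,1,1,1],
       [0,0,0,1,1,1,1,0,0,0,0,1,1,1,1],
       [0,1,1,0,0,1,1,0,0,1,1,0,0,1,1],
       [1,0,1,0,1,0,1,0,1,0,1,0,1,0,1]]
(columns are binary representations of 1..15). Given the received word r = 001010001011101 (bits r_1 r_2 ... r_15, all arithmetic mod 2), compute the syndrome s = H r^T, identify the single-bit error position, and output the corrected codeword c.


s = (1, 0, 1, 0)^T, error position = 10, corrected codeword c = 001010001111101

Compute s = H r^T mod 2 one row at a time:
  s_1 = 0 + 1 + 0 + 1 + 1 + 1 + 0 + 1 = 5 ≡ 1 (mod 2).
  s_2 = 0 + 1 + 0 + 0 + 1 + 1 + 0 + 1 = 4 ≡ 0 (mod 2).
  s_3 = 0 + 1 + 0 + 0 + 0 + 1 + 0 + 1 = 3 ≡ 1 (mod 2).
  s_4 = 0 + 1 + 1 + 0 + 1 + 1 + 1 + 1 = 6 ≡ 0 (mod 2).
s = (1, 0, 1, 0)^T — this equals column 10 of H (binary 1010), so error is at position 10.
Correct: flip bit 10 of r = 001010001011101 to get c = 001010001111101.


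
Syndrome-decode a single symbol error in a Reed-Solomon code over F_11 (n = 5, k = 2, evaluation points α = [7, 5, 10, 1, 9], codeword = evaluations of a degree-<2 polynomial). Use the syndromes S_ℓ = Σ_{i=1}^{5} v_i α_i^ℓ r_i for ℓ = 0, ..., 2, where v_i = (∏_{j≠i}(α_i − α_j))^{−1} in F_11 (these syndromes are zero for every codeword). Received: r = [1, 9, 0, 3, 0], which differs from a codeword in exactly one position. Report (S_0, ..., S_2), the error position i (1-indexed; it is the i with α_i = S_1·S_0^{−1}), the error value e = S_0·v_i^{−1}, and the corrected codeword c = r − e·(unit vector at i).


S = (9, 4, 3), error at position 5, error magnitude e = 7, c = [1, 9, 0, 3, 4].

Step 1: column multipliers v_i = (∏_{j≠i}(α_i − α_j))^{−1} mod 11.
  i = 1 (α = 7): (7−5)(7−10)(7−1)(7−9) = 2·(−3)·6·(−2) = 72 ≡ 6, so v_1 = 6^{−1} = 2 (mod 11).
  i = 2 (α = 5): (5−7)(5−10)(5−1)(5−9) = (−2)·(−5)·4·(−4) = −160 ≡ 5, so v_2 = 5^{−1} = 9 (mod 11).
  i = 3 (α = 10): (10−7)(10−5)(10−1)(10−9) = 3·5·9·1 = 135 ≡ 3, so v_3 = 3^{−1} = 4 (mod 11).
  i = 4 (α = 1): (1−7)(1−5)(1−10)(1−9) = (−6)·(−4)·(−9)·(−8) = 1728 ≡ 1, so v_4 = 1^{−1} = 1 (mod 11).
  i = 5 (α = 9): (9−7)(9−5)(9−10)(9−1) = 2·4·(−1)·8 = −64 ≡ 2, so v_5 = 2^{−1} = 6 (mod 11).
  v = [2, 9, 4, 1, 6].
Step 2: syndromes of r = [1, 9, 0, 3, 0] (all sums mod 11).
  S_0 = Σ v_i r_i = 2·1 + 9·9 + 4·0 + 1·3 + 6·0 = 86 ≡ 9.
  S_1 = Σ v_i α_i r_i = 2·7·1 + 9·5·9 + 4·10·0 + 1·1·3 + 6·9·0 = 422 ≡ 4.
  α_i^2 mod 11 = [5, 3, 1, 1, 4].
  S_2 = Σ v_i α_i^2 r_i = 2·5·1 + 9·3·9 + 4·1·0 + 1·1·3 + 6·4·0 = 256 ≡ 3.
  S = (9, 4, 3) ≠ 0, so r is not a codeword (an error is present).
Step 3: locate the error. For a single error e at position i, S_ℓ = v_i·e·α_i^ℓ, so α_err = S_1/S_0.
  S_0^{−1} = 9^{−1} = 5 (mod 11), so α_err = 4·5 = 20 ≡ 9 = α_5. Error position i = 5.
  Consistency check: S_2/S_1 = 3·3 = 9 ≡ 9 = α_err ✓ (single-error assumption holds).
Step 4: error magnitude e = S_0/v_5 = S_0·∏_{j≠5}(α_5 − α_j) = 9·2 = 18 ≡ 7 (mod 11).
Step 5: correct position 5: c_5 = r_5 − e = 0 − 7 ≡ 4 (mod 11). Hence c = [1, 9, 0, 3, 4].
  Check: interpolating c through the α_i gives m(x) = 7 + 7·x (degree < 2) with m(α_i) = c_i for every i, so c is indeed a codeword.


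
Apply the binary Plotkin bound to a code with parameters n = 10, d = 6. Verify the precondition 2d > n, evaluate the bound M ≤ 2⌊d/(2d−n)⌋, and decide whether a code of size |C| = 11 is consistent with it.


Plotkin bound M ≤ 6; given |C| = 11 > bound (violated).

Check applicability: 2d = 12, n = 10.
2d − n = 2 > 0, so Plotkin applies.
Compute d/(2d−n) = 6/2 ≈ 3.0000.
⌊d/(2d−n)⌋ = 3.
Plotkin bound: M ≤ 2·3 = 6.
Given |C| = 11, check: VIOLATED.
This |C| is above the Plotkin bound, so no binary code with n = 10, d = 6 and 11 codewords exists.


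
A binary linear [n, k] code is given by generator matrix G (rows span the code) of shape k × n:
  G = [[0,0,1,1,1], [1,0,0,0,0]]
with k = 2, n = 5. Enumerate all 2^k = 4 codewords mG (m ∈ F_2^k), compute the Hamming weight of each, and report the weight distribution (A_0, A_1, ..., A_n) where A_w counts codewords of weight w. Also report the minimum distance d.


Weight distribution: A_0 = 1, A_1 = 1, A_3 = 1, A_4 = 1. Minimum distance d = 1.

Enumerate all 2^2 = 4 messages m ∈ F_2^2.
For each, compute codeword c = mG in F_2^5, then tally its weight.
  m = 00 → c = 00000, weight = 0.
  m = 10 → c = 00111, weight = 3.
  m = 01 → c = 10000, weight = 1.
  m = 11 → c = 10111, weight = 4.
Tally weights:
  weight 0: 1 codewords.
  weight 1: 1 codewords.
  weight 3: 1 codewords.
  weight 4: 1 codewords.
Minimum distance d = smallest w > 0 with A_w > 0 = 1.
Sanity: Σ A_w = 4 = 2^2 = 4 ✓.


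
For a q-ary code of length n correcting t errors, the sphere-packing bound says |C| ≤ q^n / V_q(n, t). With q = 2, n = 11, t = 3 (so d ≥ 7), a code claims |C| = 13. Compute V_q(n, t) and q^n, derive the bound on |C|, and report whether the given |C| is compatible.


V_q(n, t) = 232, q^n = 2048, Hamming bound = 8, |C| = 13 > bound (violated).

Step 1: Compute V_q(n, t) = Σ_{j=0}^3 C(n, j) (q−1)^j.
  j = 0: C(11,0)·(1)^0 = 1·1 = 1.
  j = 1: C(11,1)·(1)^1 = 11·1 = 11.
  j = 2: C(11,2)·(1)^2 = 55·1 = 55.
  j = 3: C(11,3)·(1)^3 = 165·1 = 165.
  V_q(n, t) = 1 + 11 + 55 + 165 = 232.
Step 2: q^n = 2^11 = 2048.
Step 3: Hamming bound ⌊q^n / V_q(n,t)⌋ = ⌊2048/232⌋ = 8.
Step 4: Compare |C| = 13 to 8: violated.
The claimed |C| lies above the Hamming bound, so no 2-ary code of length 11 with d ≥ 7 can have 13 codewords.
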